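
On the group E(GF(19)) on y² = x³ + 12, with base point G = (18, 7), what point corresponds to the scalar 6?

(15, 10)

Repeated addition: build up to 6G.
2G: tangent at (18, 7): λ = (3·18² + 0)/(2·7) ≡ 3/14. 14⁻¹ ≡ 15 (mod 19) since 14·15 = 210 ≡ 1, so λ ≡ 3·15 ≡ 7.
  x = λ² - 18 - 18 = 49 - 36 ≡ 13; y = λ·(18 - 13) - 7 ≡ 9. → (13, 9)
3G: (13, 9) + (18, 7). λ = (7 - 9)/(18 - 13) ≡ 17/5 mod 19. 5⁻¹ ≡ 4 (mod 19) since 5·4 = 20 ≡ 1, so λ ≡ 11.
  x = λ² - 13 - 18 = 121 - 31 ≡ 14; y = λ·(13 - 14) - 9 ≡ 18. → (14, 18)
4G: (14, 18) + (18, 7). λ = (7 - 18)/(18 - 14) ≡ 8/4 mod 19. 4⁻¹ ≡ 5 (mod 19) since 4·5 = 20 ≡ 1, so λ ≡ 2.
  x = λ² - 14 - 18 = 4 - 32 ≡ 10; y = λ·(14 - 10) - 18 ≡ 9. → (10, 9)
5G: (10, 9) + (18, 7). λ = (7 - 9)/(18 - 10) ≡ 17/8 mod 19. 8⁻¹ ≡ 12 (mod 19) since 8·12 = 96 ≡ 1, so λ ≡ 14.
  x = λ² - 10 - 18 = 196 - 28 ≡ 16; y = λ·(10 - 16) - 9 ≡ 2. → (16, 2)
6G: (16, 2) + (18, 7). λ = (7 - 2)/(18 - 16) ≡ 5/2 mod 19. 2⁻¹ ≡ 10 (mod 19), so λ ≡ 12.
  x = λ² - 16 - 18 = 144 - 34 ≡ 15; y = λ·(16 - 15) - 2 ≡ 10. → (15, 10)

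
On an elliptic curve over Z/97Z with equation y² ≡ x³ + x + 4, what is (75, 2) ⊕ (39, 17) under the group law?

(75, 2) + (39, 17). λ = (17 - 2)/(39 - 75) ≡ 15/61 mod 97. 61⁻¹ ≡ 35 (mod 97), so λ ≡ 40.
  x = λ² - 75 - 39 = 1600 - 114 ≡ 31; y = λ·(75 - 31) - 2 ≡ 12. → (31, 12)

(31, 12)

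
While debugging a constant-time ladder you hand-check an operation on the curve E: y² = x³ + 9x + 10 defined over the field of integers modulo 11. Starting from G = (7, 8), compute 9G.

(7, 8)

Double-and-add on 9 = (1001)₂. Start with G = (7, 8) for the leading 1-bit.
double: tangent at (7, 8): λ = (3·7² + 9)/(2·8) ≡ 2/5. 5⁻¹ ≡ 9 (mod 11), so λ ≡ 2·9 ≡ 7.
  x = λ² - 7 - 7 = 49 - 14 ≡ 2; y = λ·(7 - 2) - 8 ≡ 5. → (2, 5)
double: tangent at (2, 5): λ = (3·2² + 9)/(2·5) ≡ 10/10. 10⁻¹ ≡ 10 (mod 11) since 10·10 = 100 ≡ 1, so λ ≡ 10·10 ≡ 1.
  x = λ² - 2 - 2 = 1 - 4 ≡ 8; y = λ·(2 - 8) - 5 ≡ 0. → (8, 0)
double: (8, 0) + (8, 0): same x and y₁ ≡ -y₂, so the sum is ∞.
add G: ∞ + (7, 8) = (7, 8) (identity).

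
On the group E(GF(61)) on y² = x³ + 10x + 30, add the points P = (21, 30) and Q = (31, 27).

(28, 27)

(21, 30) + (31, 27). λ = (27 - 30)/(31 - 21) ≡ 58/10 mod 61. 10⁻¹ ≡ 55 (mod 61), so λ ≡ 18.
  x = λ² - 21 - 31 = 324 - 52 ≡ 28; y = λ·(21 - 28) - 30 ≡ 27. → (28, 27)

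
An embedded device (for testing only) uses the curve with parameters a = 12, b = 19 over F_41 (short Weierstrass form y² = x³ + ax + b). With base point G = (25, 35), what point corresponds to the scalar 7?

Repeated addition: build up to 7G.
2G: tangent at (25, 35): λ = (3·25² + 12)/(2·35) ≡ 1/29. 29⁻¹ ≡ 17 (mod 41) since 29·17 = 493 ≡ 1, so λ ≡ 1·17 ≡ 17.
  x = λ² - 25 - 25 = 289 - 50 ≡ 34; y = λ·(25 - 34) - 35 ≡ 17. → (34, 17)
3G: (34, 17) + (25, 35). λ = (35 - 17)/(25 - 34) ≡ 18/32 mod 41. 32⁻¹ ≡ 9 (mod 41), so λ ≡ 39.
  x = λ² - 34 - 25 = 1521 - 59 ≡ 27; y = λ·(34 - 27) - 17 ≡ 10. → (27, 10)
4G: (27, 10) + (25, 35). λ = (35 - 10)/(25 - 27) ≡ 25/39 mod 41. 39⁻¹ ≡ 20 (mod 41), so λ ≡ 8.
  x = λ² - 27 - 25 = 64 - 52 ≡ 12; y = λ·(27 - 12) - 10 ≡ 28. → (12, 28)
5G: (12, 28) + (25, 35). λ = (35 - 28)/(25 - 12) ≡ 7/13 mod 41. 13⁻¹ ≡ 19 (mod 41) since 13·19 = 247 ≡ 1, so λ ≡ 10.
  x = λ² - 12 - 25 = 100 - 37 ≡ 22; y = λ·(12 - 22) - 28 ≡ 36. → (22, 36)
6G: (22, 36) + (25, 35). λ = (35 - 36)/(25 - 22) ≡ 40/3 mod 41. 3⁻¹ ≡ 14 (mod 41) since 3·14 = 42 ≡ 1, so λ ≡ 27.
  x = λ² - 22 - 25 = 729 - 47 ≡ 26; y = λ·(22 - 26) - 36 ≡ 20. → (26, 20)
7G: (26, 20) + (25, 35). λ = (35 - 20)/(25 - 26) ≡ 15/40 mod 41. 40⁻¹ ≡ 40 (mod 41), so λ ≡ 26.
  x = λ² - 26 - 25 = 676 - 51 ≡ 10; y = λ·(26 - 10) - 20 ≡ 27. → (10, 27)

(10, 27)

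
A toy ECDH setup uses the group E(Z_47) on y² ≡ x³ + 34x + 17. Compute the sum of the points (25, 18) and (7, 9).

(27, 28)

(25, 18) + (7, 9). λ = (9 - 18)/(7 - 25) ≡ 38/29 mod 47. 29⁻¹ ≡ 13 (mod 47), so λ ≡ 24.
  x = λ² - 25 - 7 = 576 - 32 ≡ 27; y = λ·(25 - 27) - 18 ≡ 28. → (27, 28)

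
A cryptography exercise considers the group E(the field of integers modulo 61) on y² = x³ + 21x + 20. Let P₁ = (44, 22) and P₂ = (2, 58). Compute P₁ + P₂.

(44, 22) + (2, 58). λ = (58 - 22)/(2 - 44) ≡ 36/19 mod 61. 19⁻¹ ≡ 45 (mod 61) since 19·45 = 855 ≡ 1, so λ ≡ 34.
  x = λ² - 44 - 2 = 1156 - 46 ≡ 12; y = λ·(44 - 12) - 22 ≡ 29. → (12, 29)

(12, 29)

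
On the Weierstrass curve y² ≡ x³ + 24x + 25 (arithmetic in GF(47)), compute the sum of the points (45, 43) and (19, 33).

(45, 43) + (19, 33). λ = (33 - 43)/(19 - 45) ≡ 37/21 mod 47. 21⁻¹ ≡ 9 (mod 47) since 21·9 = 189 ≡ 1, so λ ≡ 4.
  x = λ² - 45 - 19 = 16 - 64 ≡ 46; y = λ·(45 - 46) - 43 ≡ 0. → (46, 0)

(46, 0)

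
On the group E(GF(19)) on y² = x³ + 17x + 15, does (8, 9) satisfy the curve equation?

no

y² = 9² ≡ 5; x³ + 17x + 15 = 663 ≡ 17 (mod 19). 5 ≠ 17.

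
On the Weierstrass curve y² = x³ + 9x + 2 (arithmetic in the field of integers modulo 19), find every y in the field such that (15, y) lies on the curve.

x³ + 9x + 2 = 3512 ≡ 16 (mod 19).
Square roots of 16 mod 19: 4 and 15 (since 4² = 16 ≡ 16).

4, 15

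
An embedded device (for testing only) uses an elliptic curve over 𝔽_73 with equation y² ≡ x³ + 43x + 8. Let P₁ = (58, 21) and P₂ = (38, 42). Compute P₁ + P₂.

(58, 21) + (38, 42). λ = (42 - 21)/(38 - 58) ≡ 21/53 mod 73. 53⁻¹ ≡ 62 (mod 73), so λ ≡ 61.
  x = λ² - 58 - 38 = 3721 - 96 ≡ 48; y = λ·(58 - 48) - 21 ≡ 5. → (48, 5)

(48, 5)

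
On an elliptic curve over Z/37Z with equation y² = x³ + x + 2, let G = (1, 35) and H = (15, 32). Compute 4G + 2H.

First 4G:
Repeated addition: build up to 4G.
2G: tangent at (1, 35): λ = (3·1² + 1)/(2·35) ≡ 4/33. 33⁻¹ ≡ 9 (mod 37), so λ ≡ 4·9 ≡ 36.
  x = λ² - 1 - 1 = 1296 - 2 ≡ 36; y = λ·(1 - 36) - 35 ≡ 0. → (36, 0)
3G: (36, 0) + (1, 35). λ = (35 - 0)/(1 - 36) ≡ 35/2 mod 37. 2⁻¹ ≡ 19 (mod 37) since 2·19 = 38 ≡ 1, so λ ≡ 36.
  x = λ² - 36 - 1 = 1296 - 37 ≡ 1; y = λ·(36 - 1) - 0 ≡ 2. → (1, 2)
4G: (1, 2) + (1, 35): same x and y₁ ≡ -y₂, so the sum is 𝒪.
4G = 𝒪.
Next 2H:
Repeated addition: build up to 2H.
2H: tangent at (15, 32): λ = (3·15² + 1)/(2·32) ≡ 10/27. 27⁻¹ ≡ 11 (mod 37) since 27·11 = 297 ≡ 1, so λ ≡ 10·11 ≡ 36.
  x = λ² - 15 - 15 = 1296 - 30 ≡ 8; y = λ·(15 - 8) - 32 ≡ 35. → (8, 35)
2H = (8, 35).
Finally 4G + 2H:
𝒪 + (8, 35) = (8, 35) (identity).

(8, 35)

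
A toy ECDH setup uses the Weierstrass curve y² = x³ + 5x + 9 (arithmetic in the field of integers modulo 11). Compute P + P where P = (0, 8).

tangent at (0, 8): λ = (3·0² + 5)/(2·8) ≡ 5/5. 5⁻¹ ≡ 9 (mod 11) since 5·9 = 45 ≡ 1, so λ ≡ 5·9 ≡ 1.
  x = λ² - 0 - 0 = 1 - 0 ≡ 1; y = λ·(0 - 1) - 8 ≡ 2. → (1, 2)

(1, 2)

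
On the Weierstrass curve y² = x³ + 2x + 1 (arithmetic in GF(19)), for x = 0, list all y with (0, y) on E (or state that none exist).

1, 18

x³ + 2x + 1 = 1 ≡ 1 (mod 19).
Square roots of 1 mod 19: 1 and 18 (since 1² = 1 ≡ 1).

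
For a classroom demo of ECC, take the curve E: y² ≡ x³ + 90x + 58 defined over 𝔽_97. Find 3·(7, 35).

(34, 79)

Write P = (7, 35).
Repeated addition: build up to 3P.
2P: tangent at (7, 35): λ = (3·7² + 90)/(2·35) ≡ 43/70. 70⁻¹ ≡ 79 (mod 97), so λ ≡ 43·79 ≡ 2.
  x = λ² - 7 - 7 = 4 - 14 ≡ 87; y = λ·(7 - 87) - 35 ≡ 96. → (87, 96)
3P: (87, 96) + (7, 35). λ = (35 - 96)/(7 - 87) ≡ 36/17 mod 97. 17⁻¹ ≡ 40 (mod 97), so λ ≡ 82.
  x = λ² - 87 - 7 = 6724 - 94 ≡ 34; y = λ·(87 - 34) - 96 ≡ 79. → (34, 79)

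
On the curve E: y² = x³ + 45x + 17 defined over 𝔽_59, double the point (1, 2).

(24, 17)

tangent at (1, 2): λ = (3·1² + 45)/(2·2) ≡ 48/4. 4⁻¹ ≡ 15 (mod 59), so λ ≡ 48·15 ≡ 12.
  x = λ² - 1 - 1 = 144 - 2 ≡ 24; y = λ·(1 - 24) - 2 ≡ 17. → (24, 17)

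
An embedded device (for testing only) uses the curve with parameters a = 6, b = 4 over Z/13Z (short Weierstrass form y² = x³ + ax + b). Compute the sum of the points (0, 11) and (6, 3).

(3, 6)

(0, 11) + (6, 3). λ = (3 - 11)/(6 - 0) ≡ 5/6 mod 13. 6⁻¹ ≡ 11 (mod 13) since 6·11 = 66 ≡ 1, so λ ≡ 3.
  x = λ² - 0 - 6 = 9 - 6 ≡ 3; y = λ·(0 - 3) - 11 ≡ 6. → (3, 6)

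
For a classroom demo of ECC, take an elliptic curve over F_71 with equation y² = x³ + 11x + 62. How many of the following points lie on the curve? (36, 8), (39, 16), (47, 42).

(36, 8): 8² ≡ 64, rhs ≡ 41 → off.
(39, 16): 16² ≡ 43, rhs ≡ 28 → off.
(47, 42): 42² ≡ 60, rhs ≡ 32 → off.

0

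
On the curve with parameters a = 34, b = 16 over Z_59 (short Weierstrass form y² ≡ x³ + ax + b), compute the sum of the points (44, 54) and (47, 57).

(44, 54) + (47, 57). λ = (57 - 54)/(47 - 44) ≡ 3/3 mod 59. 3⁻¹ ≡ 20 (mod 59), so λ ≡ 1.
  x = λ² - 44 - 47 = 1 - 91 ≡ 28; y = λ·(44 - 28) - 54 ≡ 21. → (28, 21)

(28, 21)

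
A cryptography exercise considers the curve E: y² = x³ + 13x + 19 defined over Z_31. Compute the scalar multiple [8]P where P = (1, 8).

(22, 14)

Repeated addition: build up to 8P.
2P: tangent at (1, 8): λ = (3·1² + 13)/(2·8) ≡ 16/16. 16⁻¹ ≡ 2 (mod 31), so λ ≡ 16·2 ≡ 1.
  x = λ² - 1 - 1 = 1 - 2 ≡ 30; y = λ·(1 - 30) - 8 ≡ 25. → (30, 25)
3P: (30, 25) + (1, 8). λ = (8 - 25)/(1 - 30) ≡ 14/2 mod 31. 2⁻¹ ≡ 16 (mod 31) since 2·16 = 32 ≡ 1, so λ ≡ 7.
  x = λ² - 30 - 1 = 49 - 31 ≡ 18; y = λ·(30 - 18) - 25 ≡ 28. → (18, 28)
4P: (18, 28) + (1, 8). λ = (8 - 28)/(1 - 18) ≡ 11/14 mod 31. 14⁻¹ ≡ 20 (mod 31), so λ ≡ 3.
  x = λ² - 18 - 1 = 9 - 19 ≡ 21; y = λ·(18 - 21) - 28 ≡ 25. → (21, 25)
5P: (21, 25) + (1, 8). λ = (8 - 25)/(1 - 21) ≡ 14/11 mod 31. 11⁻¹ ≡ 17 (mod 31) since 11·17 = 187 ≡ 1, so λ ≡ 21.
  x = λ² - 21 - 1 = 441 - 22 ≡ 16; y = λ·(21 - 16) - 25 ≡ 18. → (16, 18)
6P: (16, 18) + (1, 8). λ = (8 - 18)/(1 - 16) ≡ 21/16 mod 31. 16⁻¹ ≡ 2 (mod 31), so λ ≡ 11.
  x = λ² - 16 - 1 = 121 - 17 ≡ 11; y = λ·(16 - 11) - 18 ≡ 6. → (11, 6)
7P: (11, 6) + (1, 8). λ = (8 - 6)/(1 - 11) ≡ 2/21 mod 31. 21⁻¹ ≡ 3 (mod 31), so λ ≡ 6.
  x = λ² - 11 - 1 = 36 - 12 ≡ 24; y = λ·(11 - 24) - 6 ≡ 9. → (24, 9)
8P: (24, 9) + (1, 8). λ = (8 - 9)/(1 - 24) ≡ 30/8 mod 31. 8⁻¹ ≡ 4 (mod 31) since 8·4 = 32 ≡ 1, so λ ≡ 27.
  x = λ² - 24 - 1 = 729 - 25 ≡ 22; y = λ·(24 - 22) - 9 ≡ 14. → (22, 14)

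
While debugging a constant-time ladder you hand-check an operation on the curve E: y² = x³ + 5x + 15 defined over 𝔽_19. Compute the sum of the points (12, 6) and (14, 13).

(10, 1)

(12, 6) + (14, 13). λ = (13 - 6)/(14 - 12) ≡ 7/2 mod 19. 2⁻¹ ≡ 10 (mod 19) since 2·10 = 20 ≡ 1, so λ ≡ 13.
  x = λ² - 12 - 14 = 169 - 26 ≡ 10; y = λ·(12 - 10) - 6 ≡ 1. → (10, 1)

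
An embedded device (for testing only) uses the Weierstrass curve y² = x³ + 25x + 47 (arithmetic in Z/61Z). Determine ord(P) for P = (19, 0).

2P: (19, 0) + (19, 0): same x and y₁ ≡ -y₂, so the sum is 𝒪.
2P = 𝒪, so the order is 2.

2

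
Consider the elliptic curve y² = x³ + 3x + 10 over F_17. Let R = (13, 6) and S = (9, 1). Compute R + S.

(4, 1)

(13, 6) + (9, 1). λ = (1 - 6)/(9 - 13) ≡ 12/13 mod 17. 13⁻¹ ≡ 4 (mod 17) since 13·4 = 52 ≡ 1, so λ ≡ 14.
  x = λ² - 13 - 9 = 196 - 22 ≡ 4; y = λ·(13 - 4) - 6 ≡ 1. → (4, 1)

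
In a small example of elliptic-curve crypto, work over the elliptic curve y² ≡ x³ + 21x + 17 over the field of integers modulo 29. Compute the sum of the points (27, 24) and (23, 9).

(27, 24) + (23, 9). λ = (9 - 24)/(23 - 27) ≡ 14/25 mod 29. 25⁻¹ ≡ 7 (mod 29) since 25·7 = 175 ≡ 1, so λ ≡ 11.
  x = λ² - 27 - 23 = 121 - 50 ≡ 13; y = λ·(27 - 13) - 24 ≡ 14. → (13, 14)

(13, 14)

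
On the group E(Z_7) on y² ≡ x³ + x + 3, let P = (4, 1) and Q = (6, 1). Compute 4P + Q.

(6, 6)

First 4P:
Double-and-add on 4 = (100)₂. Start with P = (4, 1) for the leading 1-bit.
double: tangent at (4, 1): λ = (3·4² + 1)/(2·1) ≡ 0/2. 2⁻¹ ≡ 4 (mod 7), so λ ≡ 0·4 ≡ 0.
  x = λ² - 4 - 4 = 0 - 8 ≡ 6; y = λ·(4 - 6) - 1 ≡ 6. → (6, 6)
double: tangent at (6, 6): λ = (3·6² + 1)/(2·6) ≡ 4/5. 5⁻¹ ≡ 3 (mod 7) since 5·3 = 15 ≡ 1, so λ ≡ 4·3 ≡ 5.
  x = λ² - 6 - 6 = 25 - 12 ≡ 6; y = λ·(6 - 6) - 6 ≡ 1. → (6, 1)
4P = (6, 1).
Finally 4P + Q:
tangent at (6, 1): λ = (3·6² + 1)/(2·1) ≡ 4/2. 2⁻¹ ≡ 4 (mod 7), so λ ≡ 4·4 ≡ 2.
  x = λ² - 6 - 6 = 4 - 12 ≡ 6; y = λ·(6 - 6) - 1 ≡ 6. → (6, 6)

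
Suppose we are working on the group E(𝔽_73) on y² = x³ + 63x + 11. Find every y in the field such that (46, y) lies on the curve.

4, 69

x³ + 63x + 11 = 100245 ≡ 16 (mod 73).
Square roots of 16 mod 73: 4 and 69 (since 4² = 16 ≡ 16).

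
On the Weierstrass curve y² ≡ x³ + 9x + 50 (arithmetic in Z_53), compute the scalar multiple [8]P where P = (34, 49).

Double-and-add on 8 = (1000)₂. Start with P = (34, 49) for the leading 1-bit.
double: tangent at (34, 49): λ = (3·34² + 9)/(2·49) ≡ 32/45. 45⁻¹ ≡ 33 (mod 53), so λ ≡ 32·33 ≡ 49.
  x = λ² - 34 - 34 = 2401 - 68 ≡ 1; y = λ·(34 - 1) - 49 ≡ 31. → (1, 31)
double: tangent at (1, 31): λ = (3·1² + 9)/(2·31) ≡ 12/9. 9⁻¹ ≡ 6 (mod 53), so λ ≡ 12·6 ≡ 19.
  x = λ² - 1 - 1 = 361 - 2 ≡ 41; y = λ·(1 - 41) - 31 ≡ 4. → (41, 4)
double: tangent at (41, 4): λ = (3·41² + 9)/(2·4) ≡ 17/8. 8⁻¹ ≡ 20 (mod 53), so λ ≡ 17·20 ≡ 22.
  x = λ² - 41 - 41 = 484 - 82 ≡ 31; y = λ·(41 - 31) - 4 ≡ 4. → (31, 4)

(31, 4)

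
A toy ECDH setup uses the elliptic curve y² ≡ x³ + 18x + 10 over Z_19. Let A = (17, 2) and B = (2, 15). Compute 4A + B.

(6, 7)

First 4A:
Double-and-add on 4 = (100)₂. Start with A = (17, 2) for the leading 1-bit.
double: tangent at (17, 2): λ = (3·17² + 18)/(2·2) ≡ 11/4. 4⁻¹ ≡ 5 (mod 19) since 4·5 = 20 ≡ 1, so λ ≡ 11·5 ≡ 17.
  x = λ² - 17 - 17 = 289 - 34 ≡ 8; y = λ·(17 - 8) - 2 ≡ 18. → (8, 18)
double: tangent at (8, 18): λ = (3·8² + 18)/(2·18) ≡ 1/17. 17⁻¹ ≡ 9 (mod 19), so λ ≡ 1·9 ≡ 9.
  x = λ² - 8 - 8 = 81 - 16 ≡ 8; y = λ·(8 - 8) - 18 ≡ 1. → (8, 1)
4A = (8, 1).
Finally 4A + B:
(8, 1) + (2, 15). λ = (15 - 1)/(2 - 8) ≡ 14/13 mod 19. 13⁻¹ ≡ 3 (mod 19), so λ ≡ 4.
  x = λ² - 8 - 2 = 16 - 10 ≡ 6; y = λ·(8 - 6) - 1 ≡ 7. → (6, 7)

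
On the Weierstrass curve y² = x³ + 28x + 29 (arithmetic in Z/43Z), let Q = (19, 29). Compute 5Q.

Repeated addition: build up to 5Q.
2Q: tangent at (19, 29): λ = (3·19² + 28)/(2·29) ≡ 36/15. 15⁻¹ ≡ 23 (mod 43) since 15·23 = 345 ≡ 1, so λ ≡ 36·23 ≡ 11.
  x = λ² - 19 - 19 = 121 - 38 ≡ 40; y = λ·(19 - 40) - 29 ≡ 41. → (40, 41)
3Q: (40, 41) + (19, 29). λ = (29 - 41)/(19 - 40) ≡ 31/22 mod 43. 22⁻¹ ≡ 2 (mod 43), so λ ≡ 19.
  x = λ² - 40 - 19 = 361 - 59 ≡ 1; y = λ·(40 - 1) - 41 ≡ 12. → (1, 12)
4Q: (1, 12) + (19, 29). λ = (29 - 12)/(19 - 1) ≡ 17/18 mod 43. 18⁻¹ ≡ 12 (mod 43), so λ ≡ 32.
  x = λ² - 1 - 19 = 1024 - 20 ≡ 15; y = λ·(1 - 15) - 12 ≡ 13. → (15, 13)
5Q: (15, 13) + (19, 29). λ = (29 - 13)/(19 - 15) ≡ 16/4 mod 43. 4⁻¹ ≡ 11 (mod 43) since 4·11 = 44 ≡ 1, so λ ≡ 4.
  x = λ² - 15 - 19 = 16 - 34 ≡ 25; y = λ·(15 - 25) - 13 ≡ 33. → (25, 33)

(25, 33)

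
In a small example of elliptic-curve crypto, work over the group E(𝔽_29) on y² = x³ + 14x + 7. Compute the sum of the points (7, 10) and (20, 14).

(7, 10) + (20, 14). λ = (14 - 10)/(20 - 7) ≡ 4/13 mod 29. 13⁻¹ ≡ 9 (mod 29) since 13·9 = 117 ≡ 1, so λ ≡ 7.
  x = λ² - 7 - 20 = 49 - 27 ≡ 22; y = λ·(7 - 22) - 10 ≡ 1. → (22, 1)

(22, 1)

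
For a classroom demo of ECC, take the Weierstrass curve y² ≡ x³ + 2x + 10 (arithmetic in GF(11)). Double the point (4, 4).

(7, 2)

tangent at (4, 4): λ = (3·4² + 2)/(2·4) ≡ 6/8. 8⁻¹ ≡ 7 (mod 11), so λ ≡ 6·7 ≡ 9.
  x = λ² - 4 - 4 = 81 - 8 ≡ 7; y = λ·(4 - 7) - 4 ≡ 2. → (7, 2)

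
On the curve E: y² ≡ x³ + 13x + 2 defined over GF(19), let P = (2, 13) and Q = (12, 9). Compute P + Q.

(12, 10)

(2, 13) + (12, 9). λ = (9 - 13)/(12 - 2) ≡ 15/10 mod 19. 10⁻¹ ≡ 2 (mod 19) since 10·2 = 20 ≡ 1, so λ ≡ 11.
  x = λ² - 2 - 12 = 121 - 14 ≡ 12; y = λ·(2 - 12) - 13 ≡ 10. → (12, 10)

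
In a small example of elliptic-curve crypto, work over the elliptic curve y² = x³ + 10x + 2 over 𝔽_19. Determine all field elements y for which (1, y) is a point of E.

x³ + 10x + 2 = 13 ≡ 13 (mod 19).
13 is a non-residue mod 19; no y exists.

none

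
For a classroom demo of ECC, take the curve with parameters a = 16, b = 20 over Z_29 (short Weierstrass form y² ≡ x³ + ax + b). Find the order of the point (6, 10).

11

2P: tangent at (6, 10): λ = (3·6² + 16)/(2·10) ≡ 8/20. 20⁻¹ ≡ 16 (mod 29) since 20·16 = 320 ≡ 1, so λ ≡ 8·16 ≡ 12.
  x = λ² - 6 - 6 = 144 - 12 ≡ 16; y = λ·(6 - 16) - 10 ≡ 15. → (16, 15)
3P: (16, 15) + (6, 10). λ = (10 - 15)/(6 - 16) ≡ 24/19 mod 29. 19⁻¹ ≡ 26 (mod 29), so λ ≡ 15.
  x = λ² - 16 - 6 = 225 - 22 ≡ 0; y = λ·(16 - 0) - 15 ≡ 22. → (0, 22)
4P: (0, 22) + (6, 10). λ = (10 - 22)/(6 - 0) ≡ 17/6 mod 29. 6⁻¹ ≡ 5 (mod 29), so λ ≡ 27.
  x = λ² - 0 - 6 = 729 - 6 ≡ 27; y = λ·(0 - 27) - 22 ≡ 3. → (27, 3)
5P: (27, 3) + (6, 10). λ = (10 - 3)/(6 - 27) ≡ 7/8 mod 29. 8⁻¹ ≡ 11 (mod 29) since 8·11 = 88 ≡ 1, so λ ≡ 19.
  x = λ² - 27 - 6 = 361 - 33 ≡ 9; y = λ·(27 - 9) - 3 ≡ 20. → (9, 20)
6P: (9, 20) + (6, 10). λ = (10 - 20)/(6 - 9) ≡ 19/26 mod 29. 26⁻¹ ≡ 19 (mod 29), so λ ≡ 13.
  x = λ² - 9 - 6 = 169 - 15 ≡ 9; y = λ·(9 - 9) - 20 ≡ 9. → (9, 9)
7P: (9, 9) + (6, 10). λ = (10 - 9)/(6 - 9) ≡ 1/26 mod 29. 26⁻¹ ≡ 19 (mod 29), so λ ≡ 19.
  x = λ² - 9 - 6 = 361 - 15 ≡ 27; y = λ·(9 - 27) - 9 ≡ 26. → (27, 26)
8P: (27, 26) + (6, 10). λ = (10 - 26)/(6 - 27) ≡ 13/8 mod 29. 8⁻¹ ≡ 11 (mod 29) since 8·11 = 88 ≡ 1, so λ ≡ 27.
  x = λ² - 27 - 6 = 729 - 33 ≡ 0; y = λ·(27 - 0) - 26 ≡ 7. → (0, 7)
9P: (0, 7) + (6, 10). λ = (10 - 7)/(6 - 0) ≡ 3/6 mod 29. 6⁻¹ ≡ 5 (mod 29) since 6·5 = 30 ≡ 1, so λ ≡ 15.
  x = λ² - 0 - 6 = 225 - 6 ≡ 16; y = λ·(0 - 16) - 7 ≡ 14. → (16, 14)
10P: (16, 14) + (6, 10). λ = (10 - 14)/(6 - 16) ≡ 25/19 mod 29. 19⁻¹ ≡ 26 (mod 29), so λ ≡ 12.
  x = λ² - 16 - 6 = 144 - 22 ≡ 6; y = λ·(16 - 6) - 14 ≡ 19. → (6, 19)
11P: (6, 19) + (6, 10): same x and y₁ ≡ -y₂, so the sum is O.
11P = O, so the order is 11.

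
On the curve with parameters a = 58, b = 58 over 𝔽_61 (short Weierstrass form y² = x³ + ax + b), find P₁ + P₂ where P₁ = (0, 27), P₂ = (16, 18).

(6, 45)

(0, 27) + (16, 18). λ = (18 - 27)/(16 - 0) ≡ 52/16 mod 61. 16⁻¹ ≡ 42 (mod 61), so λ ≡ 49.
  x = λ² - 0 - 16 = 2401 - 16 ≡ 6; y = λ·(0 - 6) - 27 ≡ 45. → (6, 45)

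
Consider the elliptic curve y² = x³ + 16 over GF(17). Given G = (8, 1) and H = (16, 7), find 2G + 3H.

First 2G:
Repeated addition: build up to 2G.
2G: tangent at (8, 1): λ = (3·8² + 0)/(2·1) ≡ 5/2. 2⁻¹ ≡ 9 (mod 17), so λ ≡ 5·9 ≡ 11.
  x = λ² - 8 - 8 = 121 - 16 ≡ 3; y = λ·(8 - 3) - 1 ≡ 3. → (3, 3)
2G = (3, 3).
Next 3H:
Repeated addition: build up to 3H.
2H: tangent at (16, 7): λ = (3·16² + 0)/(2·7) ≡ 3/14. 14⁻¹ ≡ 11 (mod 17), so λ ≡ 3·11 ≡ 16.
  x = λ² - 16 - 16 = 256 - 32 ≡ 3; y = λ·(16 - 3) - 7 ≡ 14. → (3, 14)
3H: (3, 14) + (16, 7). λ = (7 - 14)/(16 - 3) ≡ 10/13 mod 17. 13⁻¹ ≡ 4 (mod 17) since 13·4 = 52 ≡ 1, so λ ≡ 6.
  x = λ² - 3 - 16 = 36 - 19 ≡ 0; y = λ·(3 - 0) - 14 ≡ 4. → (0, 4)
3H = (0, 4).
Finally 2G + 3H:
(3, 3) + (0, 4). λ = (4 - 3)/(0 - 3) ≡ 1/14 mod 17. 14⁻¹ ≡ 11 (mod 17) since 14·11 = 154 ≡ 1, so λ ≡ 11.
  x = λ² - 3 - 0 = 121 - 3 ≡ 16; y = λ·(3 - 16) - 3 ≡ 7. → (16, 7)

(16, 7)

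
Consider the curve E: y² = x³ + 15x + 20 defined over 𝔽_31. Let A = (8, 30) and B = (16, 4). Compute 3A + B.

First 3A:
Repeated addition: build up to 3A.
2A: tangent at (8, 30): λ = (3·8² + 15)/(2·30) ≡ 21/29. 29⁻¹ ≡ 15 (mod 31) since 29·15 = 435 ≡ 1, so λ ≡ 21·15 ≡ 5.
  x = λ² - 8 - 8 = 25 - 16 ≡ 9; y = λ·(8 - 9) - 30 ≡ 27. → (9, 27)
3A: (9, 27) + (8, 30). λ = (30 - 27)/(8 - 9) ≡ 3/30 mod 31. 30⁻¹ ≡ 30 (mod 31), so λ ≡ 28.
  x = λ² - 9 - 8 = 784 - 17 ≡ 23; y = λ·(9 - 23) - 27 ≡ 15. → (23, 15)
3A = (23, 15).
Finally 3A + B:
(23, 15) + (16, 4). λ = (4 - 15)/(16 - 23) ≡ 20/24 mod 31. 24⁻¹ ≡ 22 (mod 31), so λ ≡ 6.
  x = λ² - 23 - 16 = 36 - 39 ≡ 28; y = λ·(23 - 28) - 15 ≡ 17. → (28, 17)

(28, 17)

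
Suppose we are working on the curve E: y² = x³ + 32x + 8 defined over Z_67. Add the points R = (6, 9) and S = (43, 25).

(43, 42)

(6, 9) + (43, 25). λ = (25 - 9)/(43 - 6) ≡ 16/37 mod 67. 37⁻¹ ≡ 29 (mod 67), so λ ≡ 62.
  x = λ² - 6 - 43 = 3844 - 49 ≡ 43; y = λ·(6 - 43) - 9 ≡ 42. → (43, 42)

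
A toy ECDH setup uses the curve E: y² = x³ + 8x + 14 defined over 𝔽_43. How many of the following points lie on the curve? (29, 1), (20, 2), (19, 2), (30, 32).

(29, 1): 1² ≡ 1, rhs ≡ 39 → off.
(20, 2): 2² ≡ 4, rhs ≡ 4 → on.
(19, 2): 2² ≡ 4, rhs ≡ 16 → off.
(30, 32): 32² ≡ 35, rhs ≡ 35 → on.

2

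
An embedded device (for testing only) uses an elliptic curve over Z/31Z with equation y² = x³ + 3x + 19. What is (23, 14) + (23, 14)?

(25, 23)

tangent at (23, 14): λ = (3·23² + 3)/(2·14) ≡ 9/28. 28⁻¹ ≡ 10 (mod 31) since 28·10 = 280 ≡ 1, so λ ≡ 9·10 ≡ 28.
  x = λ² - 23 - 23 = 784 - 46 ≡ 25; y = λ·(23 - 25) - 14 ≡ 23. → (25, 23)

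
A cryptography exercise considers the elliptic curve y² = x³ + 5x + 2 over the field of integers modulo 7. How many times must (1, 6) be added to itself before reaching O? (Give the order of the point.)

2P: tangent at (1, 6): λ = (3·1² + 5)/(2·6) ≡ 1/5. 5⁻¹ ≡ 3 (mod 7) since 5·3 = 15 ≡ 1, so λ ≡ 1·3 ≡ 3.
  x = λ² - 1 - 1 = 9 - 2 ≡ 0; y = λ·(1 - 0) - 6 ≡ 4. → (0, 4)
3P: (0, 4) + (1, 6). λ = (6 - 4)/(1 - 0) ≡ 2/1 mod 7. 1⁻¹ ≡ 1 (mod 7) since 1·1 = 1 ≡ 1, so λ ≡ 2.
  x = λ² - 0 - 1 = 4 - 1 ≡ 3; y = λ·(0 - 3) - 4 ≡ 4. → (3, 4)
4P: (3, 4) + (1, 6). λ = (6 - 4)/(1 - 3) ≡ 2/5 mod 7. 5⁻¹ ≡ 3 (mod 7) since 5·3 = 15 ≡ 1, so λ ≡ 6.
  x = λ² - 3 - 1 = 36 - 4 ≡ 4; y = λ·(3 - 4) - 4 ≡ 4. → (4, 4)
5P: (4, 4) + (1, 6). λ = (6 - 4)/(1 - 4) ≡ 2/4 mod 7. 4⁻¹ ≡ 2 (mod 7), so λ ≡ 4.
  x = λ² - 4 - 1 = 16 - 5 ≡ 4; y = λ·(4 - 4) - 4 ≡ 3. → (4, 3)
6P: (4, 3) + (1, 6). λ = (6 - 3)/(1 - 4) ≡ 3/4 mod 7. 4⁻¹ ≡ 2 (mod 7) since 4·2 = 8 ≡ 1, so λ ≡ 6.
  x = λ² - 4 - 1 = 36 - 5 ≡ 3; y = λ·(4 - 3) - 3 ≡ 3. → (3, 3)
7P: (3, 3) + (1, 6). λ = (6 - 3)/(1 - 3) ≡ 3/5 mod 7. 5⁻¹ ≡ 3 (mod 7), so λ ≡ 2.
  x = λ² - 3 - 1 = 4 - 4 ≡ 0; y = λ·(3 - 0) - 3 ≡ 3. → (0, 3)
8P: (0, 3) + (1, 6). λ = (6 - 3)/(1 - 0) ≡ 3/1 mod 7. 1⁻¹ ≡ 1 (mod 7), so λ ≡ 3.
  x = λ² - 0 - 1 = 9 - 1 ≡ 1; y = λ·(0 - 1) - 3 ≡ 1. → (1, 1)
9P: (1, 1) + (1, 6): same x and y₁ ≡ -y₂, so the sum is O.
9P = O, so the order is 9.

9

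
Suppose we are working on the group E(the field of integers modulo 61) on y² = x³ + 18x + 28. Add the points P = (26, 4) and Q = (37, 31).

(26, 4) + (37, 31). λ = (31 - 4)/(37 - 26) ≡ 27/11 mod 61. 11⁻¹ ≡ 50 (mod 61), so λ ≡ 8.
  x = λ² - 26 - 37 = 64 - 63 ≡ 1; y = λ·(26 - 1) - 4 ≡ 13. → (1, 13)

(1, 13)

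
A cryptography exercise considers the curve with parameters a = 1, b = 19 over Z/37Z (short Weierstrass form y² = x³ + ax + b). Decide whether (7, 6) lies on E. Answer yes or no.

yes

y² = 6² ≡ 36; x³ + 1x + 19 = 369 ≡ 36 (mod 37). 36 = 36.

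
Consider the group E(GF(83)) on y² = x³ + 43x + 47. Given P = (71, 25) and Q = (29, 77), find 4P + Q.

(69, 42)

First 4P:
Double-and-add on 4 = (100)₂. Start with P = (71, 25) for the leading 1-bit.
double: tangent at (71, 25): λ = (3·71² + 43)/(2·25) ≡ 60/50. 50⁻¹ ≡ 5 (mod 83) since 50·5 = 250 ≡ 1, so λ ≡ 60·5 ≡ 51.
  x = λ² - 71 - 71 = 2601 - 142 ≡ 52; y = λ·(71 - 52) - 25 ≡ 31. → (52, 31)
double: tangent at (52, 31): λ = (3·52² + 43)/(2·31) ≡ 21/62. 62⁻¹ ≡ 79 (mod 83), so λ ≡ 21·79 ≡ 82.
  x = λ² - 52 - 52 = 6724 - 104 ≡ 63; y = λ·(52 - 63) - 31 ≡ 63. → (63, 63)
4P = (63, 63).
Finally 4P + Q:
(63, 63) + (29, 77). λ = (77 - 63)/(29 - 63) ≡ 14/49 mod 83. 49⁻¹ ≡ 61 (mod 83) since 49·61 = 2989 ≡ 1, so λ ≡ 24.
  x = λ² - 63 - 29 = 576 - 92 ≡ 69; y = λ·(63 - 69) - 63 ≡ 42. → (69, 42)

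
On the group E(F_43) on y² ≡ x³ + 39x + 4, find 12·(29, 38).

Write G = (29, 38).
Repeated addition: build up to 12G.
2G: tangent at (29, 38): λ = (3·29² + 39)/(2·38) ≡ 25/33. 33⁻¹ ≡ 30 (mod 43) since 33·30 = 990 ≡ 1, so λ ≡ 25·30 ≡ 19.
  x = λ² - 29 - 29 = 361 - 58 ≡ 2; y = λ·(29 - 2) - 38 ≡ 2. → (2, 2)
3G: (2, 2) + (29, 38). λ = (38 - 2)/(29 - 2) ≡ 36/27 mod 43. 27⁻¹ ≡ 8 (mod 43) since 27·8 = 216 ≡ 1, so λ ≡ 30.
  x = λ² - 2 - 29 = 900 - 31 ≡ 9; y = λ·(2 - 9) - 2 ≡ 3. → (9, 3)
4G: (9, 3) + (29, 38). λ = (38 - 3)/(29 - 9) ≡ 35/20 mod 43. 20⁻¹ ≡ 28 (mod 43), so λ ≡ 34.
  x = λ² - 9 - 29 = 1156 - 38 ≡ 0; y = λ·(9 - 0) - 3 ≡ 2. → (0, 2)
5G: (0, 2) + (29, 38). λ = (38 - 2)/(29 - 0) ≡ 36/29 mod 43. 29⁻¹ ≡ 3 (mod 43), so λ ≡ 22.
  x = λ² - 0 - 29 = 484 - 29 ≡ 25; y = λ·(0 - 25) - 2 ≡ 7. → (25, 7)
6G: (25, 7) + (29, 38). λ = (38 - 7)/(29 - 25) ≡ 31/4 mod 43. 4⁻¹ ≡ 11 (mod 43), so λ ≡ 40.
  x = λ² - 25 - 29 = 1600 - 54 ≡ 41; y = λ·(25 - 41) - 7 ≡ 41. → (41, 41)
7G: (41, 41) + (29, 38). λ = (38 - 41)/(29 - 41) ≡ 40/31 mod 43. 31⁻¹ ≡ 25 (mod 43), so λ ≡ 11.
  x = λ² - 41 - 29 = 121 - 70 ≡ 8; y = λ·(41 - 8) - 41 ≡ 21. → (8, 21)
8G: (8, 21) + (29, 38). λ = (38 - 21)/(29 - 8) ≡ 17/21 mod 43. 21⁻¹ ≡ 41 (mod 43), so λ ≡ 9.
  x = λ² - 8 - 29 = 81 - 37 ≡ 1; y = λ·(8 - 1) - 21 ≡ 42. → (1, 42)
9G: (1, 42) + (29, 38). λ = (38 - 42)/(29 - 1) ≡ 39/28 mod 43. 28⁻¹ ≡ 20 (mod 43) since 28·20 = 560 ≡ 1, so λ ≡ 6.
  x = λ² - 1 - 29 = 36 - 30 ≡ 6; y = λ·(1 - 6) - 42 ≡ 14. → (6, 14)
10G: (6, 14) + (29, 38). λ = (38 - 14)/(29 - 6) ≡ 24/23 mod 43. 23⁻¹ ≡ 15 (mod 43), so λ ≡ 16.
  x = λ² - 6 - 29 = 256 - 35 ≡ 6; y = λ·(6 - 6) - 14 ≡ 29. → (6, 29)
11G: (6, 29) + (29, 38). λ = (38 - 29)/(29 - 6) ≡ 9/23 mod 43. 23⁻¹ ≡ 15 (mod 43), so λ ≡ 6.
  x = λ² - 6 - 29 = 36 - 35 ≡ 1; y = λ·(6 - 1) - 29 ≡ 1. → (1, 1)
12G: (1, 1) + (29, 38). λ = (38 - 1)/(29 - 1) ≡ 37/28 mod 43. 28⁻¹ ≡ 20 (mod 43), so λ ≡ 9.
  x = λ² - 1 - 29 = 81 - 30 ≡ 8; y = λ·(1 - 8) - 1 ≡ 22. → (8, 22)

(8, 22)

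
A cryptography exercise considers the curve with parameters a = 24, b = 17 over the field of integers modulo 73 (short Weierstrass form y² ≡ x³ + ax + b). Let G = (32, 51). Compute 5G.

Double-and-add on 5 = (101)₂. Start with G = (32, 51) for the leading 1-bit.
double: tangent at (32, 51): λ = (3·32² + 24)/(2·51) ≡ 30/29. 29⁻¹ ≡ 68 (mod 73), so λ ≡ 30·68 ≡ 69.
  x = λ² - 32 - 32 = 4761 - 64 ≡ 25; y = λ·(32 - 25) - 51 ≡ 67. → (25, 67)
double: tangent at (25, 67): λ = (3·25² + 24)/(2·67) ≡ 1/61. 61⁻¹ ≡ 6 (mod 73) since 61·6 = 366 ≡ 1, so λ ≡ 1·6 ≡ 6.
  x = λ² - 25 - 25 = 36 - 50 ≡ 59; y = λ·(25 - 59) - 67 ≡ 21. → (59, 21)
add G: (59, 21) + (32, 51). λ = (51 - 21)/(32 - 59) ≡ 30/46 mod 73. 46⁻¹ ≡ 27 (mod 73), so λ ≡ 7.
  x = λ² - 59 - 32 = 49 - 91 ≡ 31; y = λ·(59 - 31) - 21 ≡ 29. → (31, 29)

(31, 29)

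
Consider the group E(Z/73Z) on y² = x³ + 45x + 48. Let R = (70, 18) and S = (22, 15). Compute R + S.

(70, 18) + (22, 15). λ = (15 - 18)/(22 - 70) ≡ 70/25 mod 73. 25⁻¹ ≡ 38 (mod 73) since 25·38 = 950 ≡ 1, so λ ≡ 32.
  x = λ² - 70 - 22 = 1024 - 92 ≡ 56; y = λ·(70 - 56) - 18 ≡ 65. → (56, 65)

(56, 65)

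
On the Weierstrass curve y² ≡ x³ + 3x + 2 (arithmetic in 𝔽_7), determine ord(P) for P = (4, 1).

9

2P: tangent at (4, 1): λ = (3·4² + 3)/(2·1) ≡ 2/2. 2⁻¹ ≡ 4 (mod 7), so λ ≡ 2·4 ≡ 1.
  x = λ² - 4 - 4 = 1 - 8 ≡ 0; y = λ·(4 - 0) - 1 ≡ 3. → (0, 3)
3P: (0, 3) + (4, 1). λ = (1 - 3)/(4 - 0) ≡ 5/4 mod 7. 4⁻¹ ≡ 2 (mod 7) since 4·2 = 8 ≡ 1, so λ ≡ 3.
  x = λ² - 0 - 4 = 9 - 4 ≡ 5; y = λ·(0 - 5) - 3 ≡ 3. → (5, 3)
4P: (5, 3) + (4, 1). λ = (1 - 3)/(4 - 5) ≡ 5/6 mod 7. 6⁻¹ ≡ 6 (mod 7), so λ ≡ 2.
  x = λ² - 5 - 4 = 4 - 9 ≡ 2; y = λ·(5 - 2) - 3 ≡ 3. → (2, 3)
5P: (2, 3) + (4, 1). λ = (1 - 3)/(4 - 2) ≡ 5/2 mod 7. 2⁻¹ ≡ 4 (mod 7), so λ ≡ 6.
  x = λ² - 2 - 4 = 36 - 6 ≡ 2; y = λ·(2 - 2) - 3 ≡ 4. → (2, 4)
6P: (2, 4) + (4, 1). λ = (1 - 4)/(4 - 2) ≡ 4/2 mod 7. 2⁻¹ ≡ 4 (mod 7), so λ ≡ 2.
  x = λ² - 2 - 4 = 4 - 6 ≡ 5; y = λ·(2 - 5) - 4 ≡ 4. → (5, 4)
7P: (5, 4) + (4, 1). λ = (1 - 4)/(4 - 5) ≡ 4/6 mod 7. 6⁻¹ ≡ 6 (mod 7), so λ ≡ 3.
  x = λ² - 5 - 4 = 9 - 9 ≡ 0; y = λ·(5 - 0) - 4 ≡ 4. → (0, 4)
8P: (0, 4) + (4, 1). λ = (1 - 4)/(4 - 0) ≡ 4/4 mod 7. 4⁻¹ ≡ 2 (mod 7) since 4·2 = 8 ≡ 1, so λ ≡ 1.
  x = λ² - 0 - 4 = 1 - 4 ≡ 4; y = λ·(0 - 4) - 4 ≡ 6. → (4, 6)
9P: (4, 6) + (4, 1): same x and y₁ ≡ -y₂, so the sum is 𝒪.
9P = 𝒪, so the order is 9.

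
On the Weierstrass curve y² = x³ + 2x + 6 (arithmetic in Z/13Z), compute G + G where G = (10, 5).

(7, 5)

tangent at (10, 5): λ = (3·10² + 2)/(2·5) ≡ 3/10. 10⁻¹ ≡ 4 (mod 13), so λ ≡ 3·4 ≡ 12.
  x = λ² - 10 - 10 = 144 - 20 ≡ 7; y = λ·(10 - 7) - 5 ≡ 5. → (7, 5)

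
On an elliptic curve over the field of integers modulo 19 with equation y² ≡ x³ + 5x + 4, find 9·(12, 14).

Write Q = (12, 14).
Double-and-add on 9 = (1001)₂. Start with Q = (12, 14) for the leading 1-bit.
double: tangent at (12, 14): λ = (3·12² + 5)/(2·14) ≡ 0/9. 9⁻¹ ≡ 17 (mod 19) since 9·17 = 153 ≡ 1, so λ ≡ 0·17 ≡ 0.
  x = λ² - 12 - 12 = 0 - 24 ≡ 14; y = λ·(12 - 14) - 14 ≡ 5. → (14, 5)
double: tangent at (14, 5): λ = (3·14² + 5)/(2·5) ≡ 4/10. 10⁻¹ ≡ 2 (mod 19) since 10·2 = 20 ≡ 1, so λ ≡ 4·2 ≡ 8.
  x = λ² - 14 - 14 = 64 - 28 ≡ 17; y = λ·(14 - 17) - 5 ≡ 9. → (17, 9)
double: tangent at (17, 9): λ = (3·17² + 5)/(2·9) ≡ 17/18. 18⁻¹ ≡ 18 (mod 19) since 18·18 = 324 ≡ 1, so λ ≡ 17·18 ≡ 2.
  x = λ² - 17 - 17 = 4 - 34 ≡ 8; y = λ·(17 - 8) - 9 ≡ 9. → (8, 9)
add Q: (8, 9) + (12, 14). λ = (14 - 9)/(12 - 8) ≡ 5/4 mod 19. 4⁻¹ ≡ 5 (mod 19) since 4·5 = 20 ≡ 1, so λ ≡ 6.
  x = λ² - 8 - 12 = 36 - 20 ≡ 16; y = λ·(8 - 16) - 9 ≡ 0. → (16, 0)

(16, 0)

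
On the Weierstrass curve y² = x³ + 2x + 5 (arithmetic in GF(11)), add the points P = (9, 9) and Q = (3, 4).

(9, 9) + (3, 4). λ = (4 - 9)/(3 - 9) ≡ 6/5 mod 11. 5⁻¹ ≡ 9 (mod 11), so λ ≡ 10.
  x = λ² - 9 - 3 = 100 - 12 ≡ 0; y = λ·(9 - 0) - 9 ≡ 4. → (0, 4)

(0, 4)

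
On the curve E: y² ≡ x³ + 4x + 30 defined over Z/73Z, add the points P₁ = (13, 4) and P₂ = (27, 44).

(65, 56)

(13, 4) + (27, 44). λ = (44 - 4)/(27 - 13) ≡ 40/14 mod 73. 14⁻¹ ≡ 47 (mod 73), so λ ≡ 55.
  x = λ² - 13 - 27 = 3025 - 40 ≡ 65; y = λ·(13 - 65) - 4 ≡ 56. → (65, 56)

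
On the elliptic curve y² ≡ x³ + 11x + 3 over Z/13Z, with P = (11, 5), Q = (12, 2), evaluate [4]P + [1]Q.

First 4P:
Double-and-add on 4 = (100)₂. Start with P = (11, 5) for the leading 1-bit.
double: tangent at (11, 5): λ = (3·11² + 11)/(2·5) ≡ 10/10. 10⁻¹ ≡ 4 (mod 13) since 10·4 = 40 ≡ 1, so λ ≡ 10·4 ≡ 1.
  x = λ² - 11 - 11 = 1 - 22 ≡ 5; y = λ·(11 - 5) - 5 ≡ 1. → (5, 1)
double: tangent at (5, 1): λ = (3·5² + 11)/(2·1) ≡ 8/2. 2⁻¹ ≡ 7 (mod 13) since 2·7 = 14 ≡ 1, so λ ≡ 8·7 ≡ 4.
  x = λ² - 5 - 5 = 16 - 10 ≡ 6; y = λ·(5 - 6) - 1 ≡ 8. → (6, 8)
4P = (6, 8).
Finally 4P + Q:
(6, 8) + (12, 2). λ = (2 - 8)/(12 - 6) ≡ 7/6 mod 13. 6⁻¹ ≡ 11 (mod 13) since 6·11 = 66 ≡ 1, so λ ≡ 12.
  x = λ² - 6 - 12 = 144 - 18 ≡ 9; y = λ·(6 - 9) - 8 ≡ 8. → (9, 8)

(9, 8)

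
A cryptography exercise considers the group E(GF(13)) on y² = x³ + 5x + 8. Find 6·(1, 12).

O

Write Q = (1, 12).
Double-and-add on 6 = (110)₂. Start with Q = (1, 12) for the leading 1-bit.
double: tangent at (1, 12): λ = (3·1² + 5)/(2·12) ≡ 8/11. 11⁻¹ ≡ 6 (mod 13), so λ ≡ 8·6 ≡ 9.
  x = λ² - 1 - 1 = 81 - 2 ≡ 1; y = λ·(1 - 1) - 12 ≡ 1. → (1, 1)
add Q: (1, 1) + (1, 12): same x and y₁ ≡ -y₂, so the sum is O.
double: O + O = O (identity).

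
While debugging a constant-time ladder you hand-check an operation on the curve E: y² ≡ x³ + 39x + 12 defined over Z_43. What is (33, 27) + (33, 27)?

(33, 16)

tangent at (33, 27): λ = (3·33² + 39)/(2·27) ≡ 38/11. 11⁻¹ ≡ 4 (mod 43), so λ ≡ 38·4 ≡ 23.
  x = λ² - 33 - 33 = 529 - 66 ≡ 33; y = λ·(33 - 33) - 27 ≡ 16. → (33, 16)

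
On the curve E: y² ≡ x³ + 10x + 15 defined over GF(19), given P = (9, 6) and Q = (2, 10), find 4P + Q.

(9, 6)

First 4P:
Repeated addition: build up to 4P.
2P: tangent at (9, 6): λ = (3·9² + 10)/(2·6) ≡ 6/12. 12⁻¹ ≡ 8 (mod 19) since 12·8 = 96 ≡ 1, so λ ≡ 6·8 ≡ 10.
  x = λ² - 9 - 9 = 100 - 18 ≡ 6; y = λ·(9 - 6) - 6 ≡ 5. → (6, 5)
3P: (6, 5) + (9, 6). λ = (6 - 5)/(9 - 6) ≡ 1/3 mod 19. 3⁻¹ ≡ 13 (mod 19), so λ ≡ 13.
  x = λ² - 6 - 9 = 169 - 15 ≡ 2; y = λ·(6 - 2) - 5 ≡ 9. → (2, 9)
4P: (2, 9) + (9, 6). λ = (6 - 9)/(9 - 2) ≡ 16/7 mod 19. 7⁻¹ ≡ 11 (mod 19) since 7·11 = 77 ≡ 1, so λ ≡ 5.
  x = λ² - 2 - 9 = 25 - 11 ≡ 14; y = λ·(2 - 14) - 9 ≡ 7. → (14, 7)
4P = (14, 7).
Finally 4P + Q:
(14, 7) + (2, 10). λ = (10 - 7)/(2 - 14) ≡ 3/7 mod 19. 7⁻¹ ≡ 11 (mod 19), so λ ≡ 14.
  x = λ² - 14 - 2 = 196 - 16 ≡ 9; y = λ·(14 - 9) - 7 ≡ 6. → (9, 6)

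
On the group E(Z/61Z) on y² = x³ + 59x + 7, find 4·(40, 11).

(57, 45)

Write G = (40, 11).
Repeated addition: build up to 4G.
2G: tangent at (40, 11): λ = (3·40² + 59)/(2·11) ≡ 40/22. 22⁻¹ ≡ 25 (mod 61) since 22·25 = 550 ≡ 1, so λ ≡ 40·25 ≡ 24.
  x = λ² - 40 - 40 = 576 - 80 ≡ 8; y = λ·(40 - 8) - 11 ≡ 25. → (8, 25)
3G: (8, 25) + (40, 11). λ = (11 - 25)/(40 - 8) ≡ 47/32 mod 61. 32⁻¹ ≡ 21 (mod 61), so λ ≡ 11.
  x = λ² - 8 - 40 = 121 - 48 ≡ 12; y = λ·(8 - 12) - 25 ≡ 53. → (12, 53)
4G: (12, 53) + (40, 11). λ = (11 - 53)/(40 - 12) ≡ 19/28 mod 61. 28⁻¹ ≡ 24 (mod 61), so λ ≡ 29.
  x = λ² - 12 - 40 = 841 - 52 ≡ 57; y = λ·(12 - 57) - 53 ≡ 45. → (57, 45)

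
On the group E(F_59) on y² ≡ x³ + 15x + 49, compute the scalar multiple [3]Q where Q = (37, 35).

Repeated addition: build up to 3Q.
2Q: tangent at (37, 35): λ = (3·37² + 15)/(2·35) ≡ 51/11. 11⁻¹ ≡ 43 (mod 59) since 11·43 = 473 ≡ 1, so λ ≡ 51·43 ≡ 10.
  x = λ² - 37 - 37 = 100 - 74 ≡ 26; y = λ·(37 - 26) - 35 ≡ 16. → (26, 16)
3Q: (26, 16) + (37, 35). λ = (35 - 16)/(37 - 26) ≡ 19/11 mod 59. 11⁻¹ ≡ 43 (mod 59), so λ ≡ 50.
  x = λ² - 26 - 37 = 2500 - 63 ≡ 18; y = λ·(26 - 18) - 16 ≡ 30. → (18, 30)

(18, 30)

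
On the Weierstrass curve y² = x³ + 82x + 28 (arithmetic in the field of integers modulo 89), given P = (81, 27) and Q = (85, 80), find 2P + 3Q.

First 2P:
Repeated addition: build up to 2P.
2P: tangent at (81, 27): λ = (3·81² + 82)/(2·27) ≡ 7/54. 54⁻¹ ≡ 61 (mod 89) since 54·61 = 3294 ≡ 1, so λ ≡ 7·61 ≡ 71.
  x = λ² - 81 - 81 = 5041 - 162 ≡ 73; y = λ·(81 - 73) - 27 ≡ 7. → (73, 7)
2P = (73, 7).
Next 3Q:
Repeated addition: build up to 3Q.
2Q: tangent at (85, 80): λ = (3·85² + 82)/(2·80) ≡ 41/71. 71⁻¹ ≡ 84 (mod 89), so λ ≡ 41·84 ≡ 62.
  x = λ² - 85 - 85 = 3844 - 170 ≡ 25; y = λ·(85 - 25) - 80 ≡ 80. → (25, 80)
3Q: (25, 80) + (85, 80). λ = (80 - 80)/(85 - 25) ≡ 0/60 mod 89. 60⁻¹ ≡ 46 (mod 89) since 60·46 = 2760 ≡ 1, so λ ≡ 0.
  x = λ² - 25 - 85 = 0 - 110 ≡ 68; y = λ·(25 - 68) - 80 ≡ 9. → (68, 9)
3Q = (68, 9).
Finally 2P + 3Q:
(73, 7) + (68, 9). λ = (9 - 7)/(68 - 73) ≡ 2/84 mod 89. 84⁻¹ ≡ 71 (mod 89), so λ ≡ 53.
  x = λ² - 73 - 68 = 2809 - 141 ≡ 87; y = λ·(73 - 87) - 7 ≡ 52. → (87, 52)

(87, 52)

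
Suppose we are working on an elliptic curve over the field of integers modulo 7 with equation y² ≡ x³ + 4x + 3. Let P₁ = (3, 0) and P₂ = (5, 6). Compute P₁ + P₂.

(1, 6)

(3, 0) + (5, 6). λ = (6 - 0)/(5 - 3) ≡ 6/2 mod 7. 2⁻¹ ≡ 4 (mod 7) since 2·4 = 8 ≡ 1, so λ ≡ 3.
  x = λ² - 3 - 5 = 9 - 8 ≡ 1; y = λ·(3 - 1) - 0 ≡ 6. → (1, 6)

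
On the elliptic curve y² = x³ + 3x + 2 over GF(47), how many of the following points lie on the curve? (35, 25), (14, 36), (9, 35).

0

(35, 25): 25² ≡ 14, rhs ≡ 24 → off.
(14, 36): 36² ≡ 27, rhs ≡ 15 → off.
(9, 35): 35² ≡ 3, rhs ≡ 6 → off.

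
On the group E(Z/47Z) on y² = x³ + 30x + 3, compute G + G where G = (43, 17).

tangent at (43, 17): λ = (3·43² + 30)/(2·17) ≡ 31/34. 34⁻¹ ≡ 18 (mod 47), so λ ≡ 31·18 ≡ 41.
  x = λ² - 43 - 43 = 1681 - 86 ≡ 44; y = λ·(43 - 44) - 17 ≡ 36. → (44, 36)

(44, 36)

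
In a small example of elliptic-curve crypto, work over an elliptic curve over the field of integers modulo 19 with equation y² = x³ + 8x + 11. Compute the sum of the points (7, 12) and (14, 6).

(7, 12) + (14, 6). λ = (6 - 12)/(14 - 7) ≡ 13/7 mod 19. 7⁻¹ ≡ 11 (mod 19), so λ ≡ 10.
  x = λ² - 7 - 14 = 100 - 21 ≡ 3; y = λ·(7 - 3) - 12 ≡ 9. → (3, 9)

(3, 9)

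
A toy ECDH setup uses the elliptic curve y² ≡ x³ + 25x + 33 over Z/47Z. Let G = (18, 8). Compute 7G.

Double-and-add on 7 = (111)₂. Start with G = (18, 8) for the leading 1-bit.
double: tangent at (18, 8): λ = (3·18² + 25)/(2·8) ≡ 10/16. 16⁻¹ ≡ 3 (mod 47), so λ ≡ 10·3 ≡ 30.
  x = λ² - 18 - 18 = 900 - 36 ≡ 18; y = λ·(18 - 18) - 8 ≡ 39. → (18, 39)
add G: (18, 39) + (18, 8): same x and y₁ ≡ -y₂, so the sum is O.
double: O + O = O (identity).
add G: O + (18, 8) = (18, 8) (identity).

(18, 8)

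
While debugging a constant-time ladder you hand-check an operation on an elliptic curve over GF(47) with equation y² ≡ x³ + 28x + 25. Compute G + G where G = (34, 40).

(43, 32)

tangent at (34, 40): λ = (3·34² + 28)/(2·40) ≡ 18/33. 33⁻¹ ≡ 10 (mod 47), so λ ≡ 18·10 ≡ 39.
  x = λ² - 34 - 34 = 1521 - 68 ≡ 43; y = λ·(34 - 43) - 40 ≡ 32. → (43, 32)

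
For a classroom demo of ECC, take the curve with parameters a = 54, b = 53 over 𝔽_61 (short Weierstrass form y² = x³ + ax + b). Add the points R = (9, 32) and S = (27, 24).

(38, 8)

(9, 32) + (27, 24). λ = (24 - 32)/(27 - 9) ≡ 53/18 mod 61. 18⁻¹ ≡ 17 (mod 61), so λ ≡ 47.
  x = λ² - 9 - 27 = 2209 - 36 ≡ 38; y = λ·(9 - 38) - 32 ≡ 8. → (38, 8)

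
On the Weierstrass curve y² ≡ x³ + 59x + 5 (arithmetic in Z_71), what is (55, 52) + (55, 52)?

tangent at (55, 52): λ = (3·55² + 59)/(2·52) ≡ 46/33. 33⁻¹ ≡ 28 (mod 71), so λ ≡ 46·28 ≡ 10.
  x = λ² - 55 - 55 = 100 - 110 ≡ 61; y = λ·(55 - 61) - 52 ≡ 30. → (61, 30)

(61, 30)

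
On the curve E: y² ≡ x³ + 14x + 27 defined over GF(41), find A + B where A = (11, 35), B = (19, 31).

(11, 35) + (19, 31). λ = (31 - 35)/(19 - 11) ≡ 37/8 mod 41. 8⁻¹ ≡ 36 (mod 41), so λ ≡ 20.
  x = λ² - 11 - 19 = 400 - 30 ≡ 1; y = λ·(11 - 1) - 35 ≡ 1. → (1, 1)

(1, 1)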